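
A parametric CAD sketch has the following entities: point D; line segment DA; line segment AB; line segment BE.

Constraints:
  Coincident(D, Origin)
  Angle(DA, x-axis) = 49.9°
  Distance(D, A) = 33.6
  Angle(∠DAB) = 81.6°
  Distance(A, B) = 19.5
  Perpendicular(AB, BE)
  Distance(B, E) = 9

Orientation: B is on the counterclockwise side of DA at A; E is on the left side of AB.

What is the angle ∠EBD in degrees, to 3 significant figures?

23.7°

D is at the origin; DA runs at 49.9° with length 33.6, so A = 33.6·(cos 49.9°, sin 49.9°) = (21.6, 25.7). ∠DAB = 81.6°, so AB runs at 49.9° + (180° − 81.6°) = 148° from the x-axis; with |AB| = 19.5, B = A + 19.5·(cos 148°, sin 148°) = (5.05, 35.9). AB ⟂ BE; with |BE| = 9.0 on the left of AB, E = B + 9.0·(-0.525, -0.851) = (0.322, 28.3). Then cos ∠EBD = BE·BD / (|BE||BD|), giving 23.7°.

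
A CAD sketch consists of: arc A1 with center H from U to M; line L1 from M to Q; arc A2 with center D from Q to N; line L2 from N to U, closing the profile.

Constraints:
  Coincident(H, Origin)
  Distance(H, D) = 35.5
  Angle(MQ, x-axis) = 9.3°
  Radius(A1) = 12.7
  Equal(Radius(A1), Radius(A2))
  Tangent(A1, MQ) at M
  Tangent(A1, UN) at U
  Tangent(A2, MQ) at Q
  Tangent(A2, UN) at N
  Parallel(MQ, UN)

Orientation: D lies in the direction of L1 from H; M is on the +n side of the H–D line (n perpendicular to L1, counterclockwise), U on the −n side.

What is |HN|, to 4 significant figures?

37.70

The slot axis is L1's direction at 9.3°, so u = (cos 9.3°, sin 9.3°) = (0.9869, 0.1616) and n = (−sin 9.3°, cos 9.3°) = (-0.1616, 0.9869). H is at the origin and D lies 35.5 along u from H, so D = 35.5·u = (35.03, 5.737). Tangency of A1 to both parallel lines with radius 12.7 puts M and U at H ± 12.7·n: M = (-2.052, 12.53), U = (2.052, -12.53). Equal radii place Q and N the same way about D: Q = D + 12.7·n = (32.98, 18.27), N = D − 12.7·n = (37.09, -6.796). Then |HN| = |N − H| = 37.70.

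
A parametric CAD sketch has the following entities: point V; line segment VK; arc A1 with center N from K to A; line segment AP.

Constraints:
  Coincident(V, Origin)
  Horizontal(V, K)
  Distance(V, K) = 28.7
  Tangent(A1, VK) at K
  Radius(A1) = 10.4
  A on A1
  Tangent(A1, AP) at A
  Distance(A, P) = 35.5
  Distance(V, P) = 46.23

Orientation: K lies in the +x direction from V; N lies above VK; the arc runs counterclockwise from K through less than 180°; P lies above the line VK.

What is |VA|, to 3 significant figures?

40.4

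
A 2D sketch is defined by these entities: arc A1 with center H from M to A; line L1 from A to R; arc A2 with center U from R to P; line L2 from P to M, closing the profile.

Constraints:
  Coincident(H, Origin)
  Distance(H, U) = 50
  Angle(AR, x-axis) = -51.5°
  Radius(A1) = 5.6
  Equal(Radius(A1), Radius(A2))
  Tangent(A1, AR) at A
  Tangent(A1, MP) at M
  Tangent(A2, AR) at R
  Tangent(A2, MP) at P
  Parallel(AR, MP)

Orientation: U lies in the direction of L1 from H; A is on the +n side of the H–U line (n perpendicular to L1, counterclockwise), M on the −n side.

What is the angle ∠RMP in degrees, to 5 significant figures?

12.626°

The slot axis is L1's direction at -51.5°, so u = (cos -51.5°, sin -51.5°) = (0.62251, -0.78261) and n = (−sin -51.5°, cos -51.5°) = (0.78261, 0.62251). H is at the origin and U lies 50.0 along u from H, so U = 50.0·u = (31.126, -39.130). Tangency of A1 to both parallel lines with radius 5.6 puts A and M at H ± 5.6·n: A = (4.3826, 3.4861), M = (-4.3826, -3.4861). Equal radii place R and P the same way about U: R = U + 5.6·n = (35.508, -35.644), P = U − 5.6·n = (26.743, -42.616). Then cos ∠RMP = MR·MP / (|MR||MP|), giving 12.626°.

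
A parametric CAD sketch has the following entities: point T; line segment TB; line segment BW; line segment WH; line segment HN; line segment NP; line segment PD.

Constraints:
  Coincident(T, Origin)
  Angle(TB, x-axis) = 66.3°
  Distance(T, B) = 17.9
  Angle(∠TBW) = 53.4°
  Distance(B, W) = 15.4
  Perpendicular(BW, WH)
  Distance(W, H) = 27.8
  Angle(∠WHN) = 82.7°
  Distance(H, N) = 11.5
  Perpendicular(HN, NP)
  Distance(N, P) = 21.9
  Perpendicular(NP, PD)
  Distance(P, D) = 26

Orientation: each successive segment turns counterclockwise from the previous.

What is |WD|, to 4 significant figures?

18.90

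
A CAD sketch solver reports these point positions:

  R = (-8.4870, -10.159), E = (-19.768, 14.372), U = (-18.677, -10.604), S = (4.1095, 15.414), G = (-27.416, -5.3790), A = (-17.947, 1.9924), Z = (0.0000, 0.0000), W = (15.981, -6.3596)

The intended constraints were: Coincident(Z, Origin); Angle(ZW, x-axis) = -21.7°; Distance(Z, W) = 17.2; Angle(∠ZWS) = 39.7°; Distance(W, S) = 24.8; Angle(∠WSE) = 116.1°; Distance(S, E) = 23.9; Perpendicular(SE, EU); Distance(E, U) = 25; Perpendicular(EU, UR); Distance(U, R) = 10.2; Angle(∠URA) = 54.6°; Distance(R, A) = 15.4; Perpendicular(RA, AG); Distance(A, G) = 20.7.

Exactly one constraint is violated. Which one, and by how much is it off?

Distance(A, G) = 20.7 — off by 8.70.

Z = (0.00, 0.00) ✓; ZW at -21.70° ✓; |ZW| = 17.20 ✓; ∠ZWS = 39.70° ✓; |WS| = 24.80 ✓; ∠WSE = 116.1° ✓; |SE| = 23.90 ✓; ∠(SE, EU) = 90.00° ✓; |EU| = 25.00 ✓; ∠(EU, UR) = 90.00° ✓; |UR| = 10.20 ✓; ∠URA = 54.60° ✓; |RA| = 15.40 ✓; ∠(RA, AG) = 90.00° ✓; |AG| = 12.00 ✗.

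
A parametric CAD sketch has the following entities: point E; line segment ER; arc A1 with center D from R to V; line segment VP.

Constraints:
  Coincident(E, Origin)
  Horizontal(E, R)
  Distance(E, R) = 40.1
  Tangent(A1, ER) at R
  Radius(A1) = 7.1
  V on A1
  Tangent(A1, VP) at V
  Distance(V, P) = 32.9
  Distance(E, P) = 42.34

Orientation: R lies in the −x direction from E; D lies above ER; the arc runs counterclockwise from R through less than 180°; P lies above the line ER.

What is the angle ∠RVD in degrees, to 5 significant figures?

54.613°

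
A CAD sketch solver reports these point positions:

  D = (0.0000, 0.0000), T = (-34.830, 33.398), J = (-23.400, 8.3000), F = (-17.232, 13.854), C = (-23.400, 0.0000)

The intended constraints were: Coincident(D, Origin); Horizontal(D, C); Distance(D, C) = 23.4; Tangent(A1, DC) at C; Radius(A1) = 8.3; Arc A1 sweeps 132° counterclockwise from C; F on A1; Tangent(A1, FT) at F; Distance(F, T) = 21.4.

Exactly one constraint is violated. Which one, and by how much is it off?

Distance(F, T) = 21.4 — off by 4.90.

D = (0.00, 0.00) ✓; D.y = 0.00, C.y = 0.00 ✓; |DC| = 23.40 ✓; ∠(JC, CD) = 90.00° ✓; |JC| = 8.300 ✓; bearing(J→F) − bearing(J→C) = 132.0° ✓; |JF| = 8.300 ✓; ∠(JF, FT) = 90.00° ✓; |FT| = 26.30 ✗.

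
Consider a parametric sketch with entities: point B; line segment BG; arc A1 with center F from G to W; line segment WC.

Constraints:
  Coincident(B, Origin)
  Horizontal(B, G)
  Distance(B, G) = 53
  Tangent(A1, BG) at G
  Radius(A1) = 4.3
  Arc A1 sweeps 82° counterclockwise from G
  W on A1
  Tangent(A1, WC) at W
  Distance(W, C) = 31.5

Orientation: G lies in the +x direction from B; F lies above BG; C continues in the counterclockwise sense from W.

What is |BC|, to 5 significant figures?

70.834

B is at the origin; BG is horizontal with |BG| = 53.0 and G on the +x side, so G = (53.000, 0.0000). The tangent condition forces FG to be normal to BG, so F = G + (0, 4.3) = (53.000, 4.3000). On A1, G sits at bearing -90° from F; an 82° counterclockwise sweep puts W at bearing -8°, so W = F + 4.3·(cos -8°, sin -8°) = (57.258, 3.7016). Since A1 is tangent to WC there, FW ⟂ WC, so WC runs along (−sin -8°, cos -8°); with |WC| = 31.5, C = (61.642, 34.895). Then |BC| = |C − B| = 70.834.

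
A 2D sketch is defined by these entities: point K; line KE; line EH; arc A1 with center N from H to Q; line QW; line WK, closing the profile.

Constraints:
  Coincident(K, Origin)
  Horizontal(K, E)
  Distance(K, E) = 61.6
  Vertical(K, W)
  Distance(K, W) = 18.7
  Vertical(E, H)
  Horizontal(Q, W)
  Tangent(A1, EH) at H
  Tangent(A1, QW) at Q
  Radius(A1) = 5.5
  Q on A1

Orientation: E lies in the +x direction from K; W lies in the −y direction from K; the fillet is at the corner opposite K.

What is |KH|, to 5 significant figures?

62.998

K is at the origin; K and E share the same y with |KE| = 61.6 and E on the +x side, so E = (61.600, 0.0000). K and W share the same x with |KW| = 18.7 and W on the −y side, so W = (0.0000, -18.700). The virtual corner opposite K is at (61.600, -18.700). The tangent condition forces NH to be normal to EH and A1 meets QW tangentially, so NQ is at right angles to QW, with radius 5.5, so the center N sits 5.5 in from both sides at N = (56.100, -13.200). That places the tangent points at H = (61.600, -13.200) on EH and Q = (56.100, -18.700) on QW. Then |KH| = |H − K| = 62.998.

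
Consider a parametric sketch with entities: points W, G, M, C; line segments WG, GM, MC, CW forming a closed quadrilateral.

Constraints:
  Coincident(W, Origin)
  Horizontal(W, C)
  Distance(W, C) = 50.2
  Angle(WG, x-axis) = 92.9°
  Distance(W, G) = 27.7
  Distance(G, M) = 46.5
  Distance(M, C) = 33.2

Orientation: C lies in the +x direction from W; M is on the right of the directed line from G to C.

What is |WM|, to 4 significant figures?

24.16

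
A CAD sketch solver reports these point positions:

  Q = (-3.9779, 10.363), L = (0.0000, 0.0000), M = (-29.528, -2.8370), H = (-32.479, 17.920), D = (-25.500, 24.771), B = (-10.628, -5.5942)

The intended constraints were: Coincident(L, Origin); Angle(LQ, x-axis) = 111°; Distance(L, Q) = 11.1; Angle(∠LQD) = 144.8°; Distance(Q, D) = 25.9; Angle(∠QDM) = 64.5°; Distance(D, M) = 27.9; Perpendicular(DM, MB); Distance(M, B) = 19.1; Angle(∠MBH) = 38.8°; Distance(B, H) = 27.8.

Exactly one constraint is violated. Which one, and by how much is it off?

Distance(B, H) = 27.8 — off by 4.30.

L = (0.00, 0.00) ✓; LQ at 111.0° ✓; |LQ| = 11.10 ✓; ∠LQD = 144.8° ✓; |QD| = 25.90 ✓; ∠QDM = 64.50° ✓; |DM| = 27.90 ✓; ∠(DM, MB) = 90.00° ✓; |MB| = 19.10 ✓; ∠MBH = 38.80° ✓; |BH| = 32.10 ✗.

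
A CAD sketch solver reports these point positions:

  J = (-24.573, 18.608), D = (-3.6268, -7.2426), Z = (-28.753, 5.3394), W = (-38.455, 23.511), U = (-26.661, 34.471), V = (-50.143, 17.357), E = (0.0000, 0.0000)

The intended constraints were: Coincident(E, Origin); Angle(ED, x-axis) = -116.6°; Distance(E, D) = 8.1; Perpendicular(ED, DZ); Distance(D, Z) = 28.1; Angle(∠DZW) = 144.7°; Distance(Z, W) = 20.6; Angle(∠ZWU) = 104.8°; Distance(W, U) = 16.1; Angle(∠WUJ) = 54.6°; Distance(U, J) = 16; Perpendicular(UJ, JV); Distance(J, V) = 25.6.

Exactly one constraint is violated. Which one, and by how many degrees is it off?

Perpendicular(UJ, JV) — off by 4.70°.

E = (0.00, 0.00) ✓; ED at -116.6° ✓; |ED| = 8.100 ✓; ∠(ED, DZ) = 90.00° ✓; |DZ| = 28.10 ✓; ∠DZW = 144.7° ✓; |ZW| = 20.60 ✓; ∠ZWU = 104.8° ✓; |WU| = 16.10 ✓; ∠WUJ = 54.60° ✓; |UJ| = 16.00 ✓; ∠(UJ, JV) = 94.70° ✗; |JV| = 25.60 ✓.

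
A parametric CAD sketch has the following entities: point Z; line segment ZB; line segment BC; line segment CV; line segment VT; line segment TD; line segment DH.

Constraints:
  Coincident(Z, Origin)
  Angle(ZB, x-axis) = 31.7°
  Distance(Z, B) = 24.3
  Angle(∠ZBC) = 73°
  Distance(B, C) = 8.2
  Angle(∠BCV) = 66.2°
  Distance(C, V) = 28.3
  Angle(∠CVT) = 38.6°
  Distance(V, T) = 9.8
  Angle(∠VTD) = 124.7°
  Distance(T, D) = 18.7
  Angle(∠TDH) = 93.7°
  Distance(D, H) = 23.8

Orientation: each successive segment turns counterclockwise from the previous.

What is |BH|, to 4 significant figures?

30.33

Z is at the origin; ZB runs at 31.7° with length 24.3, so B = (20.67, 12.77). ∠ZBC = 73.0° gives BC at 138.7° from the x-axis; with |BC| = 8.2, C = (14.51, 18.18). ∠BCV = 66.2° gives CV at -107.5° from the x-axis; with |CV| = 28.3, V = (6.004, -8.809). ∠CVT = 38.6° gives VT at 33.90° from the x-axis; with |VT| = 9.8, T = (14.14, -3.343). ∠VTD = 124.7° gives TD at 89.20° from the x-axis; with |TD| = 18.7, D = (14.40, 15.35). ∠TDH = 93.7° gives DH at 175.5° from the x-axis; with |DH| = 23.8, H = (-9.327, 17.22). Then |BH| = |H − B| = 30.33.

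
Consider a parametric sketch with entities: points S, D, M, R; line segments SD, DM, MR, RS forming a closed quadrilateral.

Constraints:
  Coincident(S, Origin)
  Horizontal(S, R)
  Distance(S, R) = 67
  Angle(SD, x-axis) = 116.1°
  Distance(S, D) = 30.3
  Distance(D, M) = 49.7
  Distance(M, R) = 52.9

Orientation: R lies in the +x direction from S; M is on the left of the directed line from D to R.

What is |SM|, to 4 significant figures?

53.85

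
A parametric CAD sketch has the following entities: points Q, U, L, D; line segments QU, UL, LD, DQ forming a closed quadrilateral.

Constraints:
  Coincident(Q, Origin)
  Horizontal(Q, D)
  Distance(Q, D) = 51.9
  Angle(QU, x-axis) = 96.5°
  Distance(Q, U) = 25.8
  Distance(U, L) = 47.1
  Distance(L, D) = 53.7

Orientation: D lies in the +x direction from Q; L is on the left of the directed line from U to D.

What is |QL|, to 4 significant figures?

63.06

Checks: |UL| = 47.10 ✓; |LD| = 53.70 ✓.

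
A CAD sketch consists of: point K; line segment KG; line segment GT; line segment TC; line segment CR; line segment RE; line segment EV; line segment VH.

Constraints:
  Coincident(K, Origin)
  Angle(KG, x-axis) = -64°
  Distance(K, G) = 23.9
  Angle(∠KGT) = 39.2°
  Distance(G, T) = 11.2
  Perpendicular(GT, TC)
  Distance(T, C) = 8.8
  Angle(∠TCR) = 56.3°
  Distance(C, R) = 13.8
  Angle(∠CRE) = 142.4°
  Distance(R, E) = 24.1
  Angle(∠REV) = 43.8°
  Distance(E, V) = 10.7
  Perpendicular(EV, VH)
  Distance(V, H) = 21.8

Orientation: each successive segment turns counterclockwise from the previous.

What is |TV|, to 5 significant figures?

19.359

K is at the origin; KG runs at -64.0° with length 23.9, so G = (10.477, -21.481). ∠KGT = 39.2° gives GT at 76.800° from the x-axis; with |GT| = 11.2, T = (13.035, -10.577). GT is perpendicular to TC, so TC runs at 166.80°; with |TC| = 8.8, C = (4.4671, -8.5676). ∠TCR = 56.3° gives CR at -69.500° from the x-axis; with |CR| = 13.8, R = (9.3000, -21.494). ∠CRE = 142.4° gives RE at -31.900° from the x-axis; with |RE| = 24.1, E = (29.760, -34.229). ∠REV = 43.8° gives EV at 104.30° from the x-axis; with |EV| = 10.7, V = (27.117, -23.861). Then |TV| = |V − T| = 19.359.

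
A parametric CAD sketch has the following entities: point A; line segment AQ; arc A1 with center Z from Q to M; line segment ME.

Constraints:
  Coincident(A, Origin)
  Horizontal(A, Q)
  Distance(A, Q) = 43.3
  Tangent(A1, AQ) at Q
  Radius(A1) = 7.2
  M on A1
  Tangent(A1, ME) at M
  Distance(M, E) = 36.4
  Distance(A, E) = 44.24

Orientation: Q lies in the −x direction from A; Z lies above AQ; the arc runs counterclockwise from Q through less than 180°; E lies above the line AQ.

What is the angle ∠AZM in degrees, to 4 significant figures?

13.22°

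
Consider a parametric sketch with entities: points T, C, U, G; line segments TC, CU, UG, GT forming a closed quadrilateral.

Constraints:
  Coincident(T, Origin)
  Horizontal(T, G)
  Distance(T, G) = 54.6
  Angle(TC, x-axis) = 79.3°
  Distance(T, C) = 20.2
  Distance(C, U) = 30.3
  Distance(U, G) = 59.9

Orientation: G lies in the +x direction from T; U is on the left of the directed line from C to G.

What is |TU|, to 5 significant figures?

50.029

Checks: |CU| = 30.30 ✓; |UG| = 59.90 ✓.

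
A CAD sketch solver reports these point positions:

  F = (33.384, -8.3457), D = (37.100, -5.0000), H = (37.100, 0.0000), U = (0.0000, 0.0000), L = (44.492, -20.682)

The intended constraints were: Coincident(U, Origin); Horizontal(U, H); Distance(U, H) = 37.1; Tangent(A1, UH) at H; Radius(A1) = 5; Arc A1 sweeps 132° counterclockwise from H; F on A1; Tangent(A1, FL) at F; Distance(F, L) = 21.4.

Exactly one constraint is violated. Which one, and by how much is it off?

Distance(F, L) = 21.4 — off by 4.80.

U = (0.00, 0.00) ✓; U.y = 0.00, H.y = 0.00 ✓; |UH| = 37.10 ✓; ∠(DH, HU) = 90.00° ✓; |DH| = 5.000 ✓; bearing(D→F) − bearing(D→H) = 132.0° ✓; |DF| = 5.000 ✓; ∠(DF, FL) = 90.00° ✓; |FL| = 16.60 ✗.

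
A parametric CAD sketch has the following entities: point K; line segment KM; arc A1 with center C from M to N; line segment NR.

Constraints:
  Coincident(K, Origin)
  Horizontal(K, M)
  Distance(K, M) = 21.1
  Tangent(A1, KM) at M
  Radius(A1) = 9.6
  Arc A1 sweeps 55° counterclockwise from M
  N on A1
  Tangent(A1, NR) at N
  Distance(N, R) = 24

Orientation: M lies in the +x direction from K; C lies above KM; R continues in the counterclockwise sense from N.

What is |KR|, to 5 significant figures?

48.888

On A1, M sits at bearing -90° from C; a 55° counterclockwise sweep puts N at bearing -35°, so N = C + 9.6·(cos -35°, sin -35°) = (28.964, 4.0937). A1 meets NR tangentially, so CN is at right angles to NR, so NR runs along (−sin -35°, cos -35°); with |NR| = 24.0, R = (42.730, 23.753). Then |KR| = |R − K| = 48.888.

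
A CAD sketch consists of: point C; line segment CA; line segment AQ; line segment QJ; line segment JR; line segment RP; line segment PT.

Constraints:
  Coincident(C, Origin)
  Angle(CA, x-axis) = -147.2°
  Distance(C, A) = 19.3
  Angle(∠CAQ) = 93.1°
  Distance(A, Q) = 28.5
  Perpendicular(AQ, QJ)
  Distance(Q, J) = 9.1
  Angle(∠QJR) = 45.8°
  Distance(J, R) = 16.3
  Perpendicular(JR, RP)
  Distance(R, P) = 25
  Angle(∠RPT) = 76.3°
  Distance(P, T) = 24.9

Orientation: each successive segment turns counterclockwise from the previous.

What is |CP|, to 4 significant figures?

52.94

C is at the origin; CA runs at -147.2° with length 19.3, so A = (-16.22, -10.45). ∠CAQ = 93.1° gives AQ at -60.30° from the x-axis; with |AQ| = 28.5, Q = (-2.102, -35.21). The perpendicularity gives QJ at right angles to AQ, so QJ runs at 29.70°; with |QJ| = 9.1, J = (5.802, -30.70). ∠QJR = 45.8° gives JR at 163.9° from the x-axis; with |JR| = 16.3, R = (-9.859, -26.18). The perpendicularity gives RP at right angles to JR, so RP runs at -106.1°; with |RP| = 25.0, P = (-16.79, -50.20). Then |CP| = |P − C| = 52.94.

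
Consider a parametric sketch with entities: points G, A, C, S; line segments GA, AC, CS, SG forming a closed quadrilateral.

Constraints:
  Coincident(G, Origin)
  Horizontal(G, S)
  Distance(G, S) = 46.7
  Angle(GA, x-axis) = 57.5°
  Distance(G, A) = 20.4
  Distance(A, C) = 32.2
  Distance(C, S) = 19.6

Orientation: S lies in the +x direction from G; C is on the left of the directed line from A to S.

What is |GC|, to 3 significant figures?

47.2

Checks: G = (0.00, 0.00) ✓; |AC| = 32.20 ✓; |CS| = 19.60 ✓.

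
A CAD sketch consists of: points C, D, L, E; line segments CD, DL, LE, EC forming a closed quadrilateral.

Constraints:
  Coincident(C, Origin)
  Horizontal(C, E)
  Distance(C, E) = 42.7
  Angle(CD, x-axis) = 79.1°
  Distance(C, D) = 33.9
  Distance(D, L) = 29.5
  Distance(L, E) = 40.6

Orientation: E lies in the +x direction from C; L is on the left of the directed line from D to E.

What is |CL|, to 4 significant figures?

53.18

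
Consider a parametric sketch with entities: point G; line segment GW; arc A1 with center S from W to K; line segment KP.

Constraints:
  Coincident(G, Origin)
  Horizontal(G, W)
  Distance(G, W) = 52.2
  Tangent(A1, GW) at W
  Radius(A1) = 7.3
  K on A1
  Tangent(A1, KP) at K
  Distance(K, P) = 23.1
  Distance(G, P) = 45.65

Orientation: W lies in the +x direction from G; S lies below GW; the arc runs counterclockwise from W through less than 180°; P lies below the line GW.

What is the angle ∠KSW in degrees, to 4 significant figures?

69.47°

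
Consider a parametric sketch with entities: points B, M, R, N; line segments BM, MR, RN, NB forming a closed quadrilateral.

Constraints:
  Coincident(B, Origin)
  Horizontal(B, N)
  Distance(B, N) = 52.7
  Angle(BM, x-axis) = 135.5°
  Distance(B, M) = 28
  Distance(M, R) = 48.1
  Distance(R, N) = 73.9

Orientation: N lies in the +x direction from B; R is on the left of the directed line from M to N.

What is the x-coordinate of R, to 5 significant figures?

7.9377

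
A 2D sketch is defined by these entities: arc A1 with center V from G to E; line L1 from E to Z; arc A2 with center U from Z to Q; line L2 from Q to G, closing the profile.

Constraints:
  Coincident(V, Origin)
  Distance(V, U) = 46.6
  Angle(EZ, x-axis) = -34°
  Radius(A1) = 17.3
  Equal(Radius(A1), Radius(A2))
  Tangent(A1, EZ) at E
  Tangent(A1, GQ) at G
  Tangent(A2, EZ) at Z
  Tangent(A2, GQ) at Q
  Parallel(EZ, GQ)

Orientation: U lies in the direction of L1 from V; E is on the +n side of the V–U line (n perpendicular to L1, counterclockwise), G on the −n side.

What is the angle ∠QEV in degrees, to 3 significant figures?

53.4°

The slot axis is L1's direction at -34.0°, so u = (cos -34.0°, sin -34.0°) = (0.829, -0.559) and n = (−sin -34.0°, cos -34.0°) = (0.559, 0.829). V is at the origin and U lies 46.6 along u from V, so U = 46.6·u = (38.6, -26.1). Tangency of A1 to both parallel lines with radius 17.3 puts E and G at V ± 17.3·n: E = (9.67, 14.3), G = (-9.67, -14.3). Equal radii place Z and Q the same way about U: Z = U + 17.3·n = (48.3, -11.7), Q = U − 17.3·n = (29.0, -40.4). Then cos ∠QEV = EQ·EV / (|EQ||EV|), giving 53.4°.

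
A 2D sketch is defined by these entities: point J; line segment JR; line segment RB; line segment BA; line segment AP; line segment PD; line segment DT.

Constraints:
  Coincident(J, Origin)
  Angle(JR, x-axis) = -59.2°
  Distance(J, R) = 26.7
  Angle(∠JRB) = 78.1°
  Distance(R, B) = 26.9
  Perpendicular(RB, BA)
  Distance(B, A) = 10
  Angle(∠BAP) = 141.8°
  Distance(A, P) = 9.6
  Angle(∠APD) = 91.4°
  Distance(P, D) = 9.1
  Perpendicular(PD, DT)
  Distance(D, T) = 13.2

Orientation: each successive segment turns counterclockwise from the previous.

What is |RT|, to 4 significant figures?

21.64

∠APD = 91.4° gives PD at -100.5° from the x-axis; with |PD| = 9.1, D = (15.52, -4.772). The perpendicularity gives DT at right angles to PD, so DT runs at -10.50°; with |DT| = 13.2, T = (28.50, -7.177). Then |RT| = |T − R| = 21.64.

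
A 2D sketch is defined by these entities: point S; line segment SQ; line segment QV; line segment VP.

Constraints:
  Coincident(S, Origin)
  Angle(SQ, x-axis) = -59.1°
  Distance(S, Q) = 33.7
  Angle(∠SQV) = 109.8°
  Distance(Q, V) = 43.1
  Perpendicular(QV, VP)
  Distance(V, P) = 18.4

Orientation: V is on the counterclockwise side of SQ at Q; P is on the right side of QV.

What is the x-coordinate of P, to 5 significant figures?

63.142

S is at the origin; SQ runs at -59.1° with length 33.7, so Q = 33.7·(cos -59.1°, sin -59.1°) = (17.306, -28.917). ∠SQV = 109.8°, so QV runs at -59.1° + (180° − 109.8°) = 11.100° from the x-axis; with |QV| = 43.1, V = Q + 43.1·(cos 11.100°, sin 11.100°) = (59.600, -20.619). QV is perpendicular to VP; with |VP| = 18.4 on the right of QV, P = V + 18.4·(0.19252, -0.98129) = (63.142, -38.675). So P.x = 63.142.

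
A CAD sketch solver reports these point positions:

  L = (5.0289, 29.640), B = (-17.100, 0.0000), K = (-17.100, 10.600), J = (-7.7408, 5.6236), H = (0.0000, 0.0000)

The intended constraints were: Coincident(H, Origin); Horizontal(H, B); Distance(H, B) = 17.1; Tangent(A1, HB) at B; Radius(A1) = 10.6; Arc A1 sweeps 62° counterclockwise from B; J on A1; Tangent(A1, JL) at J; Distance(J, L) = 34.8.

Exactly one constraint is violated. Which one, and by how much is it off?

Distance(J, L) = 34.8 — off by 7.60.

H = (0.00, 0.00) ✓; H.y = 0.00, B.y = 0.00 ✓; |HB| = 17.10 ✓; ∠(KB, BH) = 90.00° ✓; |KB| = 10.60 ✓; bearing(K→J) − bearing(K→B) = 62.00° ✓; |KJ| = 10.60 ✓; ∠(KJ, JL) = 90.00° ✓; |JL| = 27.20 ✗.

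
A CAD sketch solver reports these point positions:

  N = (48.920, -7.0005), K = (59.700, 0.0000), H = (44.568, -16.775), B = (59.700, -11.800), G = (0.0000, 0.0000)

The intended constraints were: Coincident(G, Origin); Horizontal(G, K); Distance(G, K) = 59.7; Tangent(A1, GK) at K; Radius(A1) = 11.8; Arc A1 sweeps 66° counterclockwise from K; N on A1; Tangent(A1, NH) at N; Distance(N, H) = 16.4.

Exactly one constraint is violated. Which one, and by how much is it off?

Distance(N, H) = 16.4 — off by 5.70.

G = (0.00, 0.00) ✓; G.y = 0.00, K.y = 0.00 ✓; |GK| = 59.70 ✓; ∠(BK, KG) = 90.00° ✓; |BK| = 11.80 ✓; bearing(B→N) − bearing(B→K) = 66.00° ✓; |BN| = 11.80 ✓; ∠(BN, NH) = 90.00° ✓; |NH| = 10.70 ✗.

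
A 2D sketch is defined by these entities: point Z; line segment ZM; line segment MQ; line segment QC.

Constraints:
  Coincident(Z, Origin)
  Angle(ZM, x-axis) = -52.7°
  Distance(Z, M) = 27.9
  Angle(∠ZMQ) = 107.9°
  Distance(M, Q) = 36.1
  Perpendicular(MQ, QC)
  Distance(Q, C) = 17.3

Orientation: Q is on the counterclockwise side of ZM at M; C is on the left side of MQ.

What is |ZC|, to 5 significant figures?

45.623

Z is at the origin; ZM runs at -52.7° with length 27.9, so M = 27.9·(cos -52.7°, sin -52.7°) = (16.907, -22.194). ∠ZMQ = 107.9°, so MQ runs at -52.7° + (180° − 107.9°) = 19.400° from the x-axis; with |MQ| = 36.1, Q = M + 36.1·(cos 19.400°, sin 19.400°) = (50.957, -10.203). The perpendicularity gives QC at right angles to MQ; with |QC| = 17.3 on the left of MQ, C = Q + 17.3·(-0.33216, 0.94322) = (45.211, 6.1151). Then |ZC| = |C − Z| = 45.623.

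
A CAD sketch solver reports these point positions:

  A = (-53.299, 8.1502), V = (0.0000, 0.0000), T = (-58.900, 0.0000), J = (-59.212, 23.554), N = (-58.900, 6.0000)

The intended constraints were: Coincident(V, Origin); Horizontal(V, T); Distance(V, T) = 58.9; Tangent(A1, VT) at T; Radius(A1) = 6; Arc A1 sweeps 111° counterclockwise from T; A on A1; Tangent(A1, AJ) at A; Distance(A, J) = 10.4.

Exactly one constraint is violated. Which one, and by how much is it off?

Distance(A, J) = 10.4 — off by 6.10.

V = (0.00, 0.00) ✓; V.y = 0.00, T.y = 0.00 ✓; |VT| = 58.90 ✓; ∠(NT, TV) = 90.00° ✓; |NT| = 6.000 ✓; bearing(N→A) − bearing(N→T) = 111.0° ✓; |NA| = 6.000 ✓; ∠(NA, AJ) = 90.00° ✓; |AJ| = 16.50 ✗.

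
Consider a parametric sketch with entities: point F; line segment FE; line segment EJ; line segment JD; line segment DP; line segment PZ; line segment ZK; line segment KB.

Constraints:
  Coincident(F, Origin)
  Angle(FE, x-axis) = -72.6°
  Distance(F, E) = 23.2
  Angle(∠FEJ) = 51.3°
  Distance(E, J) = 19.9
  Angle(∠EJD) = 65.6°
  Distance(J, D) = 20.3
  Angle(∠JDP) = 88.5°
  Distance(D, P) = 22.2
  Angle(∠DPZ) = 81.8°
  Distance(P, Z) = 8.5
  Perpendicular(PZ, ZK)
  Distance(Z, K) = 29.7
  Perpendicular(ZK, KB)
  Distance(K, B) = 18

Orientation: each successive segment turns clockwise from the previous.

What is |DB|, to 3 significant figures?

14.8

F is at the origin; FE runs at -72.6° with length 23.2, so E = (6.94, -22.1). ∠FEJ = 51.3° gives EJ at 159° from the x-axis; with |EJ| = 19.9, J = (-11.6, -14.9). ∠EJD = 65.6° gives JD at 44.3° from the x-axis; with |JD| = 20.3, D = (2.93, -0.732). ∠JDP = 88.5° gives DP at -47.2° from the x-axis; with |DP| = 22.2, P = (18.0, -17.0). ∠DPZ = 81.8° gives PZ at -145° from the x-axis; with |PZ| = 8.5, Z = (11.0, -21.8). The perpendicularity gives ZK at right angles to PZ, so ZK runs at 125°; with |ZK| = 29.7, K = (-5.85, 2.60). ZK ⟂ KB, so KB runs at 34.6°; with |KB| = 18.0, B = (8.96, 12.8). Then |DB| = |B − D| = 14.8.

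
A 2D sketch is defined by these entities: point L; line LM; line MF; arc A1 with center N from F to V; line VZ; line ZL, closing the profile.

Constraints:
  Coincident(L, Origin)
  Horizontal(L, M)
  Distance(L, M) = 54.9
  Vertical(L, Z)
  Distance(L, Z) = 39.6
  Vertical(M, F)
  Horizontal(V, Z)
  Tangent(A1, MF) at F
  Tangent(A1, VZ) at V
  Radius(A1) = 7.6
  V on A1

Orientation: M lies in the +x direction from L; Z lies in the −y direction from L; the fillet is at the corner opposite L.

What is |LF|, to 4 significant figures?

63.55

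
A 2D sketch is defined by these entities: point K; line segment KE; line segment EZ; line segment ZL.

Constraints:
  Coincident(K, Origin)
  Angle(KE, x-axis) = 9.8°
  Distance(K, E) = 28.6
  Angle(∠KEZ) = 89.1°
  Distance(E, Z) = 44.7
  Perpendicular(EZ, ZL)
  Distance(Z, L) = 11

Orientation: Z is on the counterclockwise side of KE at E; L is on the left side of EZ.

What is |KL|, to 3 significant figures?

47.6

K is at the origin; KE runs at 9.8° with length 28.6, so E = 28.6·(cos 9.8°, sin 9.8°) = (28.2, 4.87). ∠KEZ = 89.1°, so EZ runs at 9.8° + (180° − 89.1°) = 101° from the x-axis; with |EZ| = 44.7, Z = E + 44.7·(cos 101°, sin 101°) = (19.9, 48.8). The perpendicularity gives ZL at right angles to EZ; with |ZL| = 11.0 on the left of EZ, L = Z + 11.0·(-0.983, -0.186) = (9.07, 46.7). Then |KL| = |L − K| = 47.6.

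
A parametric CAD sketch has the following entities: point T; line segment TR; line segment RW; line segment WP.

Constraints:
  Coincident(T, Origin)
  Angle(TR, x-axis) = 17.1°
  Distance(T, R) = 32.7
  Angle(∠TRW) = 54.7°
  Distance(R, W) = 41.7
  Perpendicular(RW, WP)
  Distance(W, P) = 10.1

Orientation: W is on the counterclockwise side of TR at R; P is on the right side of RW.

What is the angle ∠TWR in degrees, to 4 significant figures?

49.49°

T is at the origin; TR runs at 17.1° with length 32.7, so R = 32.7·(cos 17.1°, sin 17.1°) = (31.25, 9.615). ∠TRW = 54.7°, so RW runs at 17.1° + (180° − 54.7°) = 142.4° from the x-axis; with |RW| = 41.7, W = R + 41.7·(cos 142.4°, sin 142.4°) = (-1.784, 35.06). Then cos ∠TWR = WT·WR / (|WT||WR|), giving 49.49°.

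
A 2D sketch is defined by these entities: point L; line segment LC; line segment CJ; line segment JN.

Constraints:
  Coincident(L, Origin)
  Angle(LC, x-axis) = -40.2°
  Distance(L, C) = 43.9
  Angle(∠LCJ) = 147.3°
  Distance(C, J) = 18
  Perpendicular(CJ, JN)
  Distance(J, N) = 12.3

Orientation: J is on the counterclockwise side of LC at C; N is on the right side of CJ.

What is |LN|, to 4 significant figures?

65.70

L is at the origin; LC runs at -40.2° with length 43.9, so C = 43.9·(cos -40.2°, sin -40.2°) = (33.53, -28.34). ∠LCJ = 147.3°, so CJ runs at -40.2° + (180° − 147.3°) = -7.500° from the x-axis; with |CJ| = 18.0, J = C + 18.0·(cos -7.500°, sin -7.500°) = (51.38, -30.69). CJ ⟂ JN; with |JN| = 12.3 on the right of CJ, N = J + 12.3·(-0.1305, -0.9914) = (49.77, -42.88). Then |LN| = |N − L| = 65.70.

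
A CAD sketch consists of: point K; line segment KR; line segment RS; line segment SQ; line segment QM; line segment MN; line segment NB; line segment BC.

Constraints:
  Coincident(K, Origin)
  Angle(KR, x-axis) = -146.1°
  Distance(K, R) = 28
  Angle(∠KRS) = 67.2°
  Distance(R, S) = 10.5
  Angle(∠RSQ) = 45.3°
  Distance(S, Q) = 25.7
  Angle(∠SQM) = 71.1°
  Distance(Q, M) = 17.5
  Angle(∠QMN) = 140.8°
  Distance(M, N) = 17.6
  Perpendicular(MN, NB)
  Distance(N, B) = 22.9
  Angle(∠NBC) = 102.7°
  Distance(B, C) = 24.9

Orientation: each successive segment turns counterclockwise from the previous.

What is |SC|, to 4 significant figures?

15.41

K is at the origin; KR runs at -146.1° with length 28.0, so R = (-23.24, -15.62). ∠KRS = 67.2° gives RS at -33.30° from the x-axis; with |RS| = 10.5, S = (-14.46, -21.38). ∠RSQ = 45.3° gives SQ at 101.4° from the x-axis; with |SQ| = 25.7, Q = (-19.54, 3.811). ∠SQM = 71.1° gives QM at -149.7° from the x-axis; with |QM| = 17.5, M = (-34.65, -5.018). ∠QMN = 140.8° gives MN at -110.5° from the x-axis; with |MN| = 17.6, N = (-40.82, -21.50). The perpendicularity gives NB at right angles to MN, so NB runs at -20.50°; with |NB| = 22.9, B = (-19.37, -29.52). ∠NBC = 102.7° gives BC at 56.80° from the x-axis; with |BC| = 24.9, C = (-5.733, -8.688). Then |SC| = |C − S| = 15.41.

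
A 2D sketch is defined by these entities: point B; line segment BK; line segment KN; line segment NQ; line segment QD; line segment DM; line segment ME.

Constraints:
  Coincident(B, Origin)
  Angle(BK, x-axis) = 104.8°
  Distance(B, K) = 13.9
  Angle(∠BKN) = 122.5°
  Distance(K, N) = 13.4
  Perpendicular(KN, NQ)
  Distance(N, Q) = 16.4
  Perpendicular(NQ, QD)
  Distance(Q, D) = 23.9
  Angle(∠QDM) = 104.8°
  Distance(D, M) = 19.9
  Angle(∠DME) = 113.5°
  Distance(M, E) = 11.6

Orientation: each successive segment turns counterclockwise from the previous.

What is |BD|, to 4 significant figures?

5.573

B is at the origin; BK runs at 104.8° with length 13.9, so K = (-3.551, 13.44). ∠BKN = 122.5° gives KN at 162.3° from the x-axis; with |KN| = 13.4, N = (-16.32, 17.51). The perpendicularity gives NQ at right angles to KN, so NQ runs at -107.7°; with |NQ| = 16.4, Q = (-21.30, 1.889). NQ is perpendicular to QD, so QD runs at -17.70°; with |QD| = 23.9, D = (1.466, -5.377). Then |BD| = |D − B| = 5.573.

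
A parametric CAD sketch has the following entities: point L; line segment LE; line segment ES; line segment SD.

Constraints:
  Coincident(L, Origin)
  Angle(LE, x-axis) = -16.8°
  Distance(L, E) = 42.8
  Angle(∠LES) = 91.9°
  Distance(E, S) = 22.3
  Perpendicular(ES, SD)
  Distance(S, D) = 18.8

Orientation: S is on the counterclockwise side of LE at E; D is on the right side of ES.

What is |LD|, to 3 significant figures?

66.0

∠LES = 91.9°, so ES runs at -16.8° + (180° − 91.9°) = 71.3° from the x-axis; with |ES| = 22.3, S = E + 22.3·(cos 71.3°, sin 71.3°) = (48.1, 8.75). ES ⟂ SD; with |SD| = 18.8 on the right of ES, D = S + 18.8·(0.947, -0.321) = (65.9, 2.72). Then |LD| = |D − L| = 66.0.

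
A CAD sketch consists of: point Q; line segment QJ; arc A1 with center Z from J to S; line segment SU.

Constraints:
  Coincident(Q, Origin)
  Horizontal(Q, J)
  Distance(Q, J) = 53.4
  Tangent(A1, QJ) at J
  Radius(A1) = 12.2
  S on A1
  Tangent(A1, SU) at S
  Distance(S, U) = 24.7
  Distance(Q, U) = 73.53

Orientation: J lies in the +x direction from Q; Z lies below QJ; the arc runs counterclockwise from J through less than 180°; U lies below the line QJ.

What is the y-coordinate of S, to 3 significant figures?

-21.0

Checks: |ZS| = 12.20 ✓; ∠(ZS, SU) = 90.00° ✓; |SU| = 24.70 ✓; |QU| = 73.53 ✓.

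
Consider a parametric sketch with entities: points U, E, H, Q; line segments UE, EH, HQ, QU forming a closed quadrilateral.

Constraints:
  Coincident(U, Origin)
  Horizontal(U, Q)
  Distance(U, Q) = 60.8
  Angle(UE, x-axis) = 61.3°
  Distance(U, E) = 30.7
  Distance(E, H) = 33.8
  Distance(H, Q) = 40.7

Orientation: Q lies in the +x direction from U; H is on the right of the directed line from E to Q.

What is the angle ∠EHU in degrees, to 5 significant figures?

62.863°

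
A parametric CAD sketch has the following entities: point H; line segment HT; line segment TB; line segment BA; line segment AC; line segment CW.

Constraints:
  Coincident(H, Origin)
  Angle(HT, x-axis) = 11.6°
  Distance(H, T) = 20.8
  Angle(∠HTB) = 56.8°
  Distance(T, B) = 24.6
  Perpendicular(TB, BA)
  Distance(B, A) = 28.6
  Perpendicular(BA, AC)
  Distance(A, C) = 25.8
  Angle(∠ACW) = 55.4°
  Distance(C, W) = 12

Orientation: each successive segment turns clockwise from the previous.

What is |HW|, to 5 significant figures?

5.9236

The perpendicularity gives AC at right angles to BA, so AC runs at 68.400°; with |AC| = 25.8, C = (-5.7747, 15.827). ∠ACW = 55.4° gives CW at -56.200° from the x-axis; with |CW| = 12.0, W = (0.90085, 5.8547). Then |HW| = |W − H| = 5.9236.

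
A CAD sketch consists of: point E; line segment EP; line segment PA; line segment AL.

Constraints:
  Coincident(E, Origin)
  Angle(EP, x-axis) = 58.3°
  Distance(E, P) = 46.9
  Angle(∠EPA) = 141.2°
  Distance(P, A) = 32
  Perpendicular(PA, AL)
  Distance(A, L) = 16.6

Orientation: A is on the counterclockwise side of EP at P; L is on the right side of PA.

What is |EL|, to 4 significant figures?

82.55

∠EPA = 141.2°, so PA runs at 58.3° + (180° − 141.2°) = 97.10° from the x-axis; with |PA| = 32.0, A = P + 32.0·(cos 97.10°, sin 97.10°) = (20.69, 71.66). The perpendicularity gives AL at right angles to PA; with |AL| = 16.6 on the right of PA, L = A + 16.6·(0.9923, 0.1236) = (37.16, 73.71). Then |EL| = |L − E| = 82.55.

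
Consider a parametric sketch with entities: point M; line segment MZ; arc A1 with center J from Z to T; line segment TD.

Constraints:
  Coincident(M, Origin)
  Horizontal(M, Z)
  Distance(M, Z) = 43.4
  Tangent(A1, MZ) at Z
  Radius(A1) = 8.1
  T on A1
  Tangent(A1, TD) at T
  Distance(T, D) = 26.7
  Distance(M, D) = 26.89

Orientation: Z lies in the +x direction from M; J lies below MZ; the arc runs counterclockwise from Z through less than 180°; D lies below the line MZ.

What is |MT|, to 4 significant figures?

38.05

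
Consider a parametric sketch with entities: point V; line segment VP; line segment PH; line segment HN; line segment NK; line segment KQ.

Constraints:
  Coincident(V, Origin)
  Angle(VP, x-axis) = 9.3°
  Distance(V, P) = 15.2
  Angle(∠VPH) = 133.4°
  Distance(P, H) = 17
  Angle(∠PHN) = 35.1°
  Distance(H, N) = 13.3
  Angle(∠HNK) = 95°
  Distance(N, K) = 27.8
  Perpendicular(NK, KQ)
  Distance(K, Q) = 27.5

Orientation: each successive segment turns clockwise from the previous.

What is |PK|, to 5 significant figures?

18.011

V is at the origin; VP runs at 9.3° with length 15.2, so P = (15.000, 2.4564). ∠VPH = 133.4° gives PH at -37.300° from the x-axis; with |PH| = 17.0, H = (28.523, -7.8454). ∠PHN = 35.1° gives HN at 177.80° from the x-axis; with |HN| = 13.3, N = (15.233, -7.3349). ∠HNK = 95.0° gives NK at 92.800° from the x-axis; with |NK| = 27.8, K = (13.875, 20.432). Then |PK| = |K − P| = 18.011.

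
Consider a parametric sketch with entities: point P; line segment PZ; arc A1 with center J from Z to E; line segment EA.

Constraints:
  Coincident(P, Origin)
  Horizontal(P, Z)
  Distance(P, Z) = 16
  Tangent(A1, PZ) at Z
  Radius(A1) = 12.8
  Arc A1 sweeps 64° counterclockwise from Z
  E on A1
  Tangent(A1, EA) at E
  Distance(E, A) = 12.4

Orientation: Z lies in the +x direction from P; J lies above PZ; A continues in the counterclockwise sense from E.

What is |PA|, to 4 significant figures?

37.70

P is at the origin; P and Z share the same y with |PZ| = 16.0 and Z on the +x side, so Z = (16.00, 0.000). A1 meets PZ tangentially, so JZ is at right angles to PZ, so J = Z + (0, 12.8) = (16.00, 12.80). On A1, Z sits at bearing -90° from J; a 64° counterclockwise sweep puts E at bearing -26°, so E = J + 12.8·(cos -26°, sin -26°) = (27.50, 7.189). A1 meets EA tangentially, so JE is at right angles to EA, so EA runs along (−sin -26°, cos -26°); with |EA| = 12.4, A = (32.94, 18.33). Then |PA| = |A − P| = 37.70.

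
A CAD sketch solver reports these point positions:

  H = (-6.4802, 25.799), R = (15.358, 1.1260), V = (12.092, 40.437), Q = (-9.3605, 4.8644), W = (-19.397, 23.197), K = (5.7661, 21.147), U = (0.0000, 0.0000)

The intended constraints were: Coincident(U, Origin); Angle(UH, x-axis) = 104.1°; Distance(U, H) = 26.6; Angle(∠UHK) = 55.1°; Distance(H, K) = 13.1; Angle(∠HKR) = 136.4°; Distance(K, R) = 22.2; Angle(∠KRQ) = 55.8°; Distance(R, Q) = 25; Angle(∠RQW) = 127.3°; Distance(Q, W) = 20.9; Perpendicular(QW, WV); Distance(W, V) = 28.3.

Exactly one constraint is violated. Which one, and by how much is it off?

Distance(W, V) = 28.3 — off by 7.60.

U = (0.00, 0.00) ✓; UH at 104.1° ✓; |UH| = 26.60 ✓; ∠UHK = 55.10° ✓; |HK| = 13.10 ✓; ∠HKR = 136.4° ✓; |KR| = 22.20 ✓; ∠KRQ = 55.80° ✓; |RQ| = 25.00 ✓; ∠RQW = 127.3° ✓; |QW| = 20.90 ✓; ∠(QW, WV) = 90.00° ✓; |WV| = 35.90 ✗.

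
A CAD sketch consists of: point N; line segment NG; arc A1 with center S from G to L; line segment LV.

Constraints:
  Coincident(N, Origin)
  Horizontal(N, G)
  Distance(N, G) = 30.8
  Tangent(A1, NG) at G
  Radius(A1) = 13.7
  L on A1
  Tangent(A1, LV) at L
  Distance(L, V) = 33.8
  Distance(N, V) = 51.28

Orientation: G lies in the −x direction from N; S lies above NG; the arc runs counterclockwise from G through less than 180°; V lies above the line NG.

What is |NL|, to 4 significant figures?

22.20

Checks: |SL| = 13.70 ✓; ∠(SL, LV) = 90.00° ✓; |LV| = 33.80 ✓; |NV| = 51.28 ✓.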